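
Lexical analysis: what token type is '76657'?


Pattern: digits only
Type: INTEGER_LITERAL


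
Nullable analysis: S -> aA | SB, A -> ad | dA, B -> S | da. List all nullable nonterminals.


A nonterminal is nullable iff some alternative derives ε (directly, or every symbol in it is nullable)
Nullable: {}


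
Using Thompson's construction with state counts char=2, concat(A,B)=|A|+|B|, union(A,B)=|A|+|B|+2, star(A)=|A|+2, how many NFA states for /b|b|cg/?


Syntax tree has 4 char leaf(s), 2 union(s), 0 star(s)
chars contribute 4×2 = 8; each union adds +2; each star adds +2
Total: 8 + 4 + 0 = 12 states


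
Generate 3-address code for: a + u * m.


Break into single-operator statements:
t1 = u * m
t2 = a + t1


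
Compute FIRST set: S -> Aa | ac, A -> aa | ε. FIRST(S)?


Per alternative of S: FIRST(Aa) = {a}; FIRST(ac) = {a}
FIRST(S) = {a}


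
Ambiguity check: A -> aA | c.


right-linear, alternatives start with distinct terminals 'a' vs 'c': unique leftmost derivation
Unambiguous


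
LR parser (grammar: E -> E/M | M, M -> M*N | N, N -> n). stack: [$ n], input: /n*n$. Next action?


'n' on top is the handle for N -> n
Action: reduce (N -> n)


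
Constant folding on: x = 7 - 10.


7 - 10 = -3 at compile time
Optimized: x = -3


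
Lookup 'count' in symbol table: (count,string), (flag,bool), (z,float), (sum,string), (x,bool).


Lookup 'count' → type string


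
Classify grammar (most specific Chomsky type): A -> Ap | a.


Left-linear: every RHS is a terminal or one nonterminal followed by a terminal
Classification: Type 3 (Regular)


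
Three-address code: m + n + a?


Break into single-operator statements:
t1 = m + n
t2 = t1 + a


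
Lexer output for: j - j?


Scan left to right, longest-match per lexeme
Tokens: ID(j), OP(-), ID(j)


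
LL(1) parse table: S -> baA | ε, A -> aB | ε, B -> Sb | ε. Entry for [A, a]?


For [A, a]: 'a' ∈ FIRST(aB)
Entry: A -> aB


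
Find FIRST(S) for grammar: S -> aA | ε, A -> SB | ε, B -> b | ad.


Per alternative of S: FIRST(aA) = {a}; FIRST(ε) = {ε}
FIRST(S) = {a, ε}


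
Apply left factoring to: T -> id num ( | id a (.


Common prefix: 'id'
Factored: T -> id T', T' -> num ( | a (


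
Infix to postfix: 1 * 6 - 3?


Left to right (same or higher precedence on left)
Postfix: 1 6 * 3 -


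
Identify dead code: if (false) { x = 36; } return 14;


condition is constant false, so the whole block is unreachable
Dead: 'if (false) { x = 36; }'


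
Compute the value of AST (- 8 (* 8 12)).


Evaluate inner: (* 8 12) = 96
Evaluate root: (- 8 96) = -88
Result: -88


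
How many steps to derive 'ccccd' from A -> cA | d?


Derivation: A => cA => ccA => cccA => ccccA => ccccd
Steps: 5


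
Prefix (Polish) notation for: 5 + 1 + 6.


left-to-right (same/higher precedence on left): tree is (+ (+ 5 1) 6)
Prefix: + + 5 1 6


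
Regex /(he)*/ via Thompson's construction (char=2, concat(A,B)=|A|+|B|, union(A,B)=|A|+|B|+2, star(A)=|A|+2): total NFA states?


Syntax tree has 2 char leaf(s), 0 union(s), 1 star(s)
chars contribute 2×2 = 4; each union adds +2; each star adds +2
Total: 4 + 0 + 2 = 6 states


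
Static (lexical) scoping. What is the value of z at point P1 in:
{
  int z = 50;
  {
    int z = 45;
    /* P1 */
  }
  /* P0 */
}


z declared in the same block as P1
z = 45


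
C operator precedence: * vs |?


'*' is multiplicative (level 10); '|' is bitwise OR (level 3)
Higher level binds tighter
'*' has higher precedence than '|'


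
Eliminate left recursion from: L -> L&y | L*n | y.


Left-recursive alternatives: L&y, L*n; non-recursive: y
Introduce L': L -> yL', L' -> &yL' | *nL' | ε


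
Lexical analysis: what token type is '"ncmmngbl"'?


Pattern: double-quoted sequence
Type: STRING_LITERAL


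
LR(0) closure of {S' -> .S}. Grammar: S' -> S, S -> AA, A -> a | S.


Start: S' -> .S
For each item with dot before a nonterminal B, add B -> .γ for every B-production
Closure: [S' -> .S, S -> .AA, A -> .a, A -> .S]


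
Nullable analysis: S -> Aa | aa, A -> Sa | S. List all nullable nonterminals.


A nonterminal is nullable iff some alternative derives ε (directly, or every symbol in it is nullable)
Nullable: {}


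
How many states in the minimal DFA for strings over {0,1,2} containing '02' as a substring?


KMP-style automaton: 2 progress states + 1 absorbing accept = 3
Minimal DFA: 3 states


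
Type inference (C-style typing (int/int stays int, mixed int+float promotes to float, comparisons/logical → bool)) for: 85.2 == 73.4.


Operand types: float == float
Rule: comparison yields bool
Result type: bool


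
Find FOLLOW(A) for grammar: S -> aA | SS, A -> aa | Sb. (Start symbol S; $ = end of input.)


$ ∈ FOLLOW(S). For each A -> αBβ: add FIRST(β)\{ε} to FOLLOW(B); if β nullable, add FOLLOW(A).
FOLLOW(A) = {$, a, b}


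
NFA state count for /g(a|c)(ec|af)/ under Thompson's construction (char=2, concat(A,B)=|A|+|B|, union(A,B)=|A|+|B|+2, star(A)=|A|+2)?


Syntax tree has 7 char leaf(s), 2 union(s), 0 star(s)
chars contribute 7×2 = 14; each union adds +2; each star adds +2
Total: 14 + 4 + 0 = 18 states


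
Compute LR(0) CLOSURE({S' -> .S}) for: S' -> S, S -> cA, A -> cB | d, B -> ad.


Start: S' -> .S
For each item with dot before a nonterminal B, add B -> .γ for every B-production
Closure: [S' -> .S, S -> .cA]


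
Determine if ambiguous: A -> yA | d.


right-linear, alternatives start with distinct terminals 'y' vs 'd': unique leftmost derivation
Unambiguous


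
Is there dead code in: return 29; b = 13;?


statement follows a return and is unreachable
Dead: 'b = 13'


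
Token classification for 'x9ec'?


Pattern: letter/underscore followed by alphanumerics, not a keyword
Type: IDENTIFIER


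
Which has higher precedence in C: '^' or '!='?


'!=' is equality (level 6); '^' is bitwise XOR (level 4)
Higher level binds tighter
'!=' has higher precedence than '^'


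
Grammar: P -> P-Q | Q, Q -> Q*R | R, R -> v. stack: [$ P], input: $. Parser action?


start symbol P on stack, input exhausted
Action: accept


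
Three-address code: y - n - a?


Break into single-operator statements:
t1 = y - n
t2 = t1 - a


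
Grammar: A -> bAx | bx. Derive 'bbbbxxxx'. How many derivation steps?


Derivation: A => bAx => bbAxx => bbbAxxx => bbbbxxxx
Steps: 4


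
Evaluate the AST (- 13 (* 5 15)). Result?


Evaluate inner: (* 5 15) = 75
Evaluate root: (- 13 75) = -62
Result: -62


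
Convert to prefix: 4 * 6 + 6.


left-to-right (same/higher precedence on left): tree is (+ (* 4 6) 6)
Prefix: + * 4 6 6


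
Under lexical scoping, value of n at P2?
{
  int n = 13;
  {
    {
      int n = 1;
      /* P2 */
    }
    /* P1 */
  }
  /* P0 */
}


n declared in the same block as P2
n = 1


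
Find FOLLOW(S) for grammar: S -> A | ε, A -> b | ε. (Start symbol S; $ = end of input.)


$ ∈ FOLLOW(S). For each A -> αBβ: add FIRST(β)\{ε} to FOLLOW(B); if β nullable, add FOLLOW(A).
FOLLOW(S) = {$}


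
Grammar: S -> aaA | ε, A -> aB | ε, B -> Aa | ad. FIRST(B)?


Per alternative of B: FIRST(Aa) = {a}; FIRST(ad) = {a}
FIRST(B) = {a}


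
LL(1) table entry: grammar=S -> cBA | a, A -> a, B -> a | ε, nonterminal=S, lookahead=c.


For [S, c]: 'c' ∈ FIRST(cBA)
Entry: S -> cBA


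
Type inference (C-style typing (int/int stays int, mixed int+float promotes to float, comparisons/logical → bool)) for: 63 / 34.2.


Operand types: int / float
Rule: mixed int/float promotes to float; int/int stays int
Result type: float


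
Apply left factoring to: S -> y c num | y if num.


Common prefix: 'y'
Factored: S -> y S', S' -> c num | if num


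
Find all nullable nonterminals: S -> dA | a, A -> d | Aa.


A nonterminal is nullable iff some alternative derives ε (directly, or every symbol in it is nullable)
Nullable: {}


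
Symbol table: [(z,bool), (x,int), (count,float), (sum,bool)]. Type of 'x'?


Lookup 'x' → type int


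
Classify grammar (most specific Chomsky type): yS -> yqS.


LHS has context (more than one symbol) and |LHS| ≤ |RHS|
Classification: Type 1 (Context-Sensitive)


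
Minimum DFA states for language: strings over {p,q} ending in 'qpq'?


Track the longest suffix of input matching a prefix of 'qpq': 4 classes (prefixes of length 0..3)
Minimal DFA: 4 states


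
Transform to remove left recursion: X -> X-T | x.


Left-recursive alternatives: X-T; non-recursive: x
Introduce X': X -> xX', X' -> -TX' | ε


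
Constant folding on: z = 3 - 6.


3 - 6 = -3 at compile time
Optimized: z = -3


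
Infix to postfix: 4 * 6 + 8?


Left to right (same or higher precedence on left)
Postfix: 4 6 * 8 +


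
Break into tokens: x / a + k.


Scan left to right, longest-match per lexeme
Tokens: ID(x), OP(/), ID(a), OP(+), ID(k)


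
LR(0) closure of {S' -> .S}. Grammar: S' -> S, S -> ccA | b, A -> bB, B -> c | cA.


Start: S' -> .S
For each item with dot before a nonterminal B, add B -> .γ for every B-production
Closure: [S' -> .S, S -> .ccA, S -> .b]


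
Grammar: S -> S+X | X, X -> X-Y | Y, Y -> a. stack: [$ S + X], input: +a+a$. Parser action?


handle 'S+X' on top; lookahead ∈ FOLLOW(S) = {+, $}
Action: reduce (S -> S+X)


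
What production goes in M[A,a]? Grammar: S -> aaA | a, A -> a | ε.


For [A, a]: 'a' ∈ FIRST(a)
Entry: A -> a


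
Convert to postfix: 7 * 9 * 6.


Left to right (same or higher precedence on left)
Postfix: 7 9 * 6 *


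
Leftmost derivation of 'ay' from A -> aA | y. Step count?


Derivation: A => aA => ay
Steps: 2


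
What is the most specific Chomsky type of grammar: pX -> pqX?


LHS has context (more than one symbol) and |LHS| ≤ |RHS|
Classification: Type 1 (Context-Sensitive)


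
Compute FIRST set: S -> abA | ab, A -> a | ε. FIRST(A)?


Per alternative of A: FIRST(a) = {a}; FIRST(ε) = {ε}
FIRST(A) = {a, ε}


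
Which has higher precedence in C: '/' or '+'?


'/' is multiplicative (level 10); '+' is additive (level 9)
Higher level binds tighter
'/' has higher precedence than '+'


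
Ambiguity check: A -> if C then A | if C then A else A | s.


dangling else: 'if C then if C then s else s' parses two ways
Ambiguous


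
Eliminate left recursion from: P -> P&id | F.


Left-recursive alternatives: P&id; non-recursive: F
Introduce P': P -> FP', P' -> &idP' | ε


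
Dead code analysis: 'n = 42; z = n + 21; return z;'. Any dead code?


n is read by z's definition; z is returned
No dead code


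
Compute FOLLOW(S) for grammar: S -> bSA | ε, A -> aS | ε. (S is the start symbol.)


$ ∈ FOLLOW(S). For each A -> αBβ: add FIRST(β)\{ε} to FOLLOW(B); if β nullable, add FOLLOW(A).
FOLLOW(S) = {$, a}


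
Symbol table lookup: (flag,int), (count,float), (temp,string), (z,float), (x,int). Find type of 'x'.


Lookup 'x' → type int


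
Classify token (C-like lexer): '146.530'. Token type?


Pattern: digits with a decimal point
Type: FLOAT_LITERAL


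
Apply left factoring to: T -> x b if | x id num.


Common prefix: 'x'
Factored: T -> x T', T' -> b if | id num


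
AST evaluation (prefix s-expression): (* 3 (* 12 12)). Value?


Evaluate inner: (* 12 12) = 144
Evaluate root: (* 3 144) = 432
Result: 432


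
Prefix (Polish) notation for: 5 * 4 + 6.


left-to-right (same/higher precedence on left): tree is (+ (* 5 4) 6)
Prefix: + * 5 4 6


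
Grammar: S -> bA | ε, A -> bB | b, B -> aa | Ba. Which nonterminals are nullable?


A nonterminal is nullable iff some alternative derives ε (directly, or every symbol in it is nullable)
Nullable: {S}


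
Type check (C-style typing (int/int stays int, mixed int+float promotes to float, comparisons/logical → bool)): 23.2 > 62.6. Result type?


Operand types: float > float
Rule: comparison yields bool
Result type: bool


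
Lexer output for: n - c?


Scan left to right, longest-match per lexeme
Tokens: ID(n), OP(-), ID(c)


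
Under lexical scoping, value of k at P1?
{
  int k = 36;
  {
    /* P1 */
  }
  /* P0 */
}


P1's block does not declare k; resolves to the enclosing declaration at depth 0
k = 36


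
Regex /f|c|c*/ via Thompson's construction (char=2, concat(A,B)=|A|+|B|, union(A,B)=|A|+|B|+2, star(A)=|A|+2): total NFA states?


Syntax tree has 3 char leaf(s), 2 union(s), 1 star(s)
chars contribute 3×2 = 6; each union adds +2; each star adds +2
Total: 6 + 4 + 2 = 12 states


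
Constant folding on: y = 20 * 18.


20 * 18 = 360 at compile time
Optimized: y = 360


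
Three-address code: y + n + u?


Break into single-operator statements:
t1 = y + n
t2 = t1 + u


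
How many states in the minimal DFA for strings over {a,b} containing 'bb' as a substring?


KMP-style automaton: 2 progress states + 1 absorbing accept = 3
Minimal DFA: 3 states


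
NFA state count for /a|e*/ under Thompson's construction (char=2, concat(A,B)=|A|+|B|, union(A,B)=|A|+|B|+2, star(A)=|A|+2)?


Syntax tree has 2 char leaf(s), 1 union(s), 1 star(s)
chars contribute 2×2 = 4; each union adds +2; each star adds +2
Total: 4 + 2 + 2 = 8 states


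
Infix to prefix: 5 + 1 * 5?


'*' binds tighter: tree is (+ 5 (* 1 5))
Prefix: + 5 * 1 5


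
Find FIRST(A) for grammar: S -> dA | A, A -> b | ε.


Per alternative of A: FIRST(b) = {b}; FIRST(ε) = {ε}
FIRST(A) = {b, ε}


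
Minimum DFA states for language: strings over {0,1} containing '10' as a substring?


KMP-style automaton: 2 progress states + 1 absorbing accept = 3
Minimal DFA: 3 states


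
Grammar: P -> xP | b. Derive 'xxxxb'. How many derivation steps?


Derivation: P => xP => xxP => xxxP => xxxxP => xxxxb
Steps: 5


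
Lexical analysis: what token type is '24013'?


Pattern: digits only
Type: INTEGER_LITERAL


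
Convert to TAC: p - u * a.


Break into single-operator statements:
t1 = u * a
t2 = p - t1


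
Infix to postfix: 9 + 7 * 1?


* has higher precedence, evaluate 7*1 first
Postfix: 9 7 1 * +


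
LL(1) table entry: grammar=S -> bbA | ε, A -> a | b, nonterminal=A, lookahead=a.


For [A, a]: 'a' ∈ FIRST(a)
Entry: A -> a


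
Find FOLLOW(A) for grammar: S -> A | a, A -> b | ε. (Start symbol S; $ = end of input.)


$ ∈ FOLLOW(S). For each A -> αBβ: add FIRST(β)\{ε} to FOLLOW(B); if β nullable, add FOLLOW(A).
FOLLOW(A) = {$}


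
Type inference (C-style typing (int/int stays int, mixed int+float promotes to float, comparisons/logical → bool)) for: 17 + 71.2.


Operand types: int + float
Rule: mixed int/float promotes to float; int/int stays int
Result type: float


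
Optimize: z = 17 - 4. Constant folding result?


17 - 4 = 13 at compile time
Optimized: z = 13


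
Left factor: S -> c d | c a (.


Common prefix: 'c'
Factored: S -> c S', S' -> d | a (


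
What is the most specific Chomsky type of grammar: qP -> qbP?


LHS has context (more than one symbol) and |LHS| ≤ |RHS|
Classification: Type 1 (Context-Sensitive)


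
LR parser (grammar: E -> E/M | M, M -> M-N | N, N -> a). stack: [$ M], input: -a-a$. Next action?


shift '-' to continue M -> M-N
Action: shift


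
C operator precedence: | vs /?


'/' is multiplicative (level 10); '|' is bitwise OR (level 3)
Higher level binds tighter
'/' has higher precedence than '|'


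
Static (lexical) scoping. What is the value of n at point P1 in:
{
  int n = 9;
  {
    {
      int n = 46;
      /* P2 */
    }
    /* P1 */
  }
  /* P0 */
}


P1's block does not declare n; resolves to the enclosing declaration at depth 0
n = 9


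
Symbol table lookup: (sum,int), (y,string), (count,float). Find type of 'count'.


Lookup 'count' → type float


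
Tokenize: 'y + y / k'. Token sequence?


Scan left to right, longest-match per lexeme
Tokens: ID(y), OP(+), ID(y), OP(/), ID(k)


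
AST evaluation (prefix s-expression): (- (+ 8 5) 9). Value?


Evaluate inner: (+ 8 5) = 13
Evaluate root: (- 13 9) = 4
Result: 4


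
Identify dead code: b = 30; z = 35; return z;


b is assigned but never read
Dead: 'b = 30'


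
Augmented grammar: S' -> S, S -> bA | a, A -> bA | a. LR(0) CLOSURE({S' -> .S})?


Start: S' -> .S
For each item with dot before a nonterminal B, add B -> .γ for every B-production
Closure: [S' -> .S, S -> .bA, S -> .a]


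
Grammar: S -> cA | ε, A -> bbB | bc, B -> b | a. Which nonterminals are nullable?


A nonterminal is nullable iff some alternative derives ε (directly, or every symbol in it is nullable)
Nullable: {S}


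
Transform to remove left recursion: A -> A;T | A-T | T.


Left-recursive alternatives: A;T, A-T; non-recursive: T
Introduce A': A -> TA', A' -> ;TA' | -TA' | ε


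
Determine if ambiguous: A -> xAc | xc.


balanced x^n…c^n: each string has a unique parse
Unambiguous


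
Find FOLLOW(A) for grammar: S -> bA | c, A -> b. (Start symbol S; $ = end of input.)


$ ∈ FOLLOW(S). For each A -> αBβ: add FIRST(β)\{ε} to FOLLOW(B); if β nullable, add FOLLOW(A).
FOLLOW(A) = {$}


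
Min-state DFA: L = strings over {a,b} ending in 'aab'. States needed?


Track the longest suffix of input matching a prefix of 'aab': 4 classes (prefixes of length 0..3)
Minimal DFA: 4 states


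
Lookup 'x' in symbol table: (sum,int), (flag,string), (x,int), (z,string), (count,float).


Lookup 'x' → type int


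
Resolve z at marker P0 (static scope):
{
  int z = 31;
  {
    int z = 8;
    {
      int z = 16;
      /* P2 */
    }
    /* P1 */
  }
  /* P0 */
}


z declared in the same block as P0
z = 31


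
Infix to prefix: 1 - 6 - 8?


left-to-right (same/higher precedence on left): tree is (- (- 1 6) 8)
Prefix: - - 1 6 8


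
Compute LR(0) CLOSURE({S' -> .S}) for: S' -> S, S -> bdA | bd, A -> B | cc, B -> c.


Start: S' -> .S
For each item with dot before a nonterminal B, add B -> .γ for every B-production
Closure: [S' -> .S, S -> .bdA, S -> .bd]


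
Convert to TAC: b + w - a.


Break into single-operator statements:
t1 = b + w
t2 = t1 - a


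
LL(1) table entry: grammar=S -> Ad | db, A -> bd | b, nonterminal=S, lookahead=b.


For [S, b]: 'b' ∈ FIRST(Ad)
Entry: S -> Ad


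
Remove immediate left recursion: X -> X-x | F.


Left-recursive alternatives: X-x; non-recursive: F
Introduce X': X -> FX', X' -> -xX' | ε


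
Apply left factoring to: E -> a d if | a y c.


Common prefix: 'a'
Factored: E -> a E', E' -> d if | y c


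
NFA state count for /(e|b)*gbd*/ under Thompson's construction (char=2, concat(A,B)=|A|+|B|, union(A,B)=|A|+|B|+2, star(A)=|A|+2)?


Syntax tree has 5 char leaf(s), 1 union(s), 2 star(s)
chars contribute 5×2 = 10; each union adds +2; each star adds +2
Total: 10 + 2 + 4 = 16 states


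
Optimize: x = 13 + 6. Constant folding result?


13 + 6 = 19 at compile time
Optimized: x = 19


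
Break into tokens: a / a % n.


Scan left to right, longest-match per lexeme
Tokens: ID(a), OP(/), ID(a), OP(%), ID(n)


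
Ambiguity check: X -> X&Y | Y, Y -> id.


precedence layered via separate nonterminal Y: deterministic
Unambiguous


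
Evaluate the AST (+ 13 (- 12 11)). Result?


Evaluate inner: (- 12 11) = 1
Evaluate root: (+ 13 1) = 14
Result: 14


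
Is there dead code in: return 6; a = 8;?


statement follows a return and is unreachable
Dead: 'a = 8'


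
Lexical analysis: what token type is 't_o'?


Pattern: letter/underscore followed by alphanumerics, not a keyword
Type: IDENTIFIER


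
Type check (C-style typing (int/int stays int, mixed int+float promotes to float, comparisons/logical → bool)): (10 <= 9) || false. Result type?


Operand types: bool || bool
Rule: logical operators take bool operands and yield bool
Result type: bool


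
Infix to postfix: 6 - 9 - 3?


Left to right (same or higher precedence on left)
Postfix: 6 9 - 3 -


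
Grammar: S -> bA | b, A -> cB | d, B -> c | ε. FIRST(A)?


Per alternative of A: FIRST(cB) = {c}; FIRST(d) = {d}
FIRST(A) = {c, d}


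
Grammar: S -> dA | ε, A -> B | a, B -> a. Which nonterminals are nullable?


A nonterminal is nullable iff some alternative derives ε (directly, or every symbol in it is nullable)
Nullable: {S}


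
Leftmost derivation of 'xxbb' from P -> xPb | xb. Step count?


Derivation: P => xPb => xxbb
Steps: 2


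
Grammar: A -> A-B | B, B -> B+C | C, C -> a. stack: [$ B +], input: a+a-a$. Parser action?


no handle; shift 'a'
Action: shift


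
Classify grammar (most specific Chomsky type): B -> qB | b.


Right-linear: every RHS is a terminal or a terminal followed by one nonterminal
Classification: Type 3 (Regular)


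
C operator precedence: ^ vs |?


'^' is bitwise XOR (level 4); '|' is bitwise OR (level 3)
Higher level binds tighter
'^' has higher precedence than '|'


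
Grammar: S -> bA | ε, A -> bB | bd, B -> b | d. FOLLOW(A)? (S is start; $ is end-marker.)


$ ∈ FOLLOW(S). For each A -> αBβ: add FIRST(β)\{ε} to FOLLOW(B); if β nullable, add FOLLOW(A).
FOLLOW(A) = {$}


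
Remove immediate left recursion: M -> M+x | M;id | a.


Left-recursive alternatives: M+x, M;id; non-recursive: a
Introduce M': M -> aM', M' -> +xM' | ;idM' | ε


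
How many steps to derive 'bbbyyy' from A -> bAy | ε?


Derivation: A => bAy => bbAyy => bbbAyyy => bbbyyy
Steps: 4


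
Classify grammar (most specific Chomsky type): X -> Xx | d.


Left-linear: every RHS is a terminal or one nonterminal followed by a terminal
Classification: Type 3 (Regular)


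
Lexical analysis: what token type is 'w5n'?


Pattern: letter/underscore followed by alphanumerics, not a keyword
Type: IDENTIFIER


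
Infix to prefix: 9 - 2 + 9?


left-to-right (same/higher precedence on left): tree is (+ (- 9 2) 9)
Prefix: + - 9 2 9


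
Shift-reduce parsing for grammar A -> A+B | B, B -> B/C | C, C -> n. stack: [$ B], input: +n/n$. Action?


lookahead ∉ {/} so B won't extend; reduce A -> B
Action: reduce (A -> B)


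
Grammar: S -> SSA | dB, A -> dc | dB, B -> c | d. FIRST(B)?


Per alternative of B: FIRST(c) = {c}; FIRST(d) = {d}
FIRST(B) = {c, d}


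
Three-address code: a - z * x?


Break into single-operator statements:
t1 = z * x
t2 = a - t1


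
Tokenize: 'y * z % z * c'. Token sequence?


Scan left to right, longest-match per lexeme
Tokens: ID(y), OP(*), ID(z), OP(%), ID(z), OP(*), ID(c)


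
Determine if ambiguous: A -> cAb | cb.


balanced c^n…b^n: each string has a unique parse
Unambiguous


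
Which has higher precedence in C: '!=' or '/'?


'/' is multiplicative (level 10); '!=' is equality (level 6)
Higher level binds tighter
'/' has higher precedence than '!='


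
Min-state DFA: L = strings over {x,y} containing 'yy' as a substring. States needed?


KMP-style automaton: 2 progress states + 1 absorbing accept = 3
Minimal DFA: 3 states


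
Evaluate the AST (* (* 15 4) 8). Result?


Evaluate inner: (* 15 4) = 60
Evaluate root: (* 60 8) = 480
Result: 480


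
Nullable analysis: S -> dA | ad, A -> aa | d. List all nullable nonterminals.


A nonterminal is nullable iff some alternative derives ε (directly, or every symbol in it is nullable)
Nullable: {}


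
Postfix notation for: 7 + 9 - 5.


Left to right (same or higher precedence on left)
Postfix: 7 9 + 5 -


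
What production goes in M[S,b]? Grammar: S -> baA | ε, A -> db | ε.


For [S, b]: 'b' ∈ FIRST(baA)
Entry: S -> baA


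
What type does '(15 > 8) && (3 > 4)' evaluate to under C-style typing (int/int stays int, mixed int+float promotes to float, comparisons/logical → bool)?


Operand types: bool && bool
Rule: logical operators take bool operands and yield bool
Result type: bool


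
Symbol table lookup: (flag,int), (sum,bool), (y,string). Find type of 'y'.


Lookup 'y' → type string


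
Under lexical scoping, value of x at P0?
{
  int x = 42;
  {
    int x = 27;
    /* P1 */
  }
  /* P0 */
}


x declared in the same block as P0
x = 42


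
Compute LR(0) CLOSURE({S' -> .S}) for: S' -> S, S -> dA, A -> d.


Start: S' -> .S
For each item with dot before a nonterminal B, add B -> .γ for every B-production
Closure: [S' -> .S, S -> .dA]


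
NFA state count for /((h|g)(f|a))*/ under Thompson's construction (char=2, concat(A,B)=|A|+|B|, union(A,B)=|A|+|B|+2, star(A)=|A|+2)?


Syntax tree has 4 char leaf(s), 2 union(s), 1 star(s)
chars contribute 4×2 = 8; each union adds +2; each star adds +2
Total: 8 + 4 + 2 = 14 states


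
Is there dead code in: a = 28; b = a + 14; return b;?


a is read by b's definition; b is returned
No dead code


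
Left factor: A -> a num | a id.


Common prefix: 'a'
Factored: A -> a A', A' -> num | id


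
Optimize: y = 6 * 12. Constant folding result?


6 * 12 = 72 at compile time
Optimized: y = 72


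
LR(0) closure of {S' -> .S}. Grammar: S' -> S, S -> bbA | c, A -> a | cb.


Start: S' -> .S
For each item with dot before a nonterminal B, add B -> .γ for every B-production
Closure: [S' -> .S, S -> .bbA, S -> .c]


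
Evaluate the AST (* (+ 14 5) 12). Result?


Evaluate inner: (+ 14 5) = 19
Evaluate root: (* 19 12) = 228
Result: 228


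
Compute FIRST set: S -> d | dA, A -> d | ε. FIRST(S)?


Per alternative of S: FIRST(d) = {d}; FIRST(dA) = {d}
FIRST(S) = {d}


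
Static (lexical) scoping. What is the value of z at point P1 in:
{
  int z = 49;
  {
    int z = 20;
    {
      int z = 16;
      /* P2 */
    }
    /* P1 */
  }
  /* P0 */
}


z declared in the same block as P1
z = 20


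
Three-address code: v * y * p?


Break into single-operator statements:
t1 = v * y
t2 = t1 * p


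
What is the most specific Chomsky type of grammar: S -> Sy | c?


Left-linear: every RHS is a terminal or one nonterminal followed by a terminal
Classification: Type 3 (Regular)


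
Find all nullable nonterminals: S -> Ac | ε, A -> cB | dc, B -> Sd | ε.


A nonterminal is nullable iff some alternative derives ε (directly, or every symbol in it is nullable)
Nullable: {B, S}


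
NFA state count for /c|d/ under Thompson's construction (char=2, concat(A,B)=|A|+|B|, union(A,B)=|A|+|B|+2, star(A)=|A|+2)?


Syntax tree has 2 char leaf(s), 1 union(s), 0 star(s)
chars contribute 2×2 = 4; each union adds +2; each star adds +2
Total: 4 + 2 + 0 = 6 states


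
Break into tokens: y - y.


Scan left to right, longest-match per lexeme
Tokens: ID(y), OP(-), ID(y)


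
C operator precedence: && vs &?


'&' is bitwise AND (level 5); '&&' is logical AND (level 2)
Higher level binds tighter
'&' has higher precedence than '&&'


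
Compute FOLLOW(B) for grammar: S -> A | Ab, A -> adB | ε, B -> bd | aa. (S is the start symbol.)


$ ∈ FOLLOW(S). For each A -> αBβ: add FIRST(β)\{ε} to FOLLOW(B); if β nullable, add FOLLOW(A).
FOLLOW(B) = {$, b}


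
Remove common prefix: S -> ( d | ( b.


Common prefix: '('
Factored: S -> ( S', S' -> d | b


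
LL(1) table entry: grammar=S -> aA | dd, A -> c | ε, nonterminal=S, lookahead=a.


For [S, a]: 'a' ∈ FIRST(aA)
Entry: S -> aA


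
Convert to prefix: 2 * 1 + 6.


left-to-right (same/higher precedence on left): tree is (+ (* 2 1) 6)
Prefix: + * 2 1 6


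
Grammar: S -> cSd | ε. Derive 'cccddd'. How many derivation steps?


Derivation: S => cSd => ccSdd => cccSddd => cccddd
Steps: 4


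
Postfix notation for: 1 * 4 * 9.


Left to right (same or higher precedence on left)
Postfix: 1 4 * 9 *


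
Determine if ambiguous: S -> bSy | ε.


balanced b^n…y^n: each string has a unique parse
Unambiguous


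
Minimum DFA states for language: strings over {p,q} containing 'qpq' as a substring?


KMP-style automaton: 3 progress states + 1 absorbing accept = 4
Minimal DFA: 4 states


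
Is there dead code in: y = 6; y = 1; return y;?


first assignment to y is overwritten before any read
Dead: 'y = 6'


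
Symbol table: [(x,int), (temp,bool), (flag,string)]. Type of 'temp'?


Lookup 'temp' → type bool


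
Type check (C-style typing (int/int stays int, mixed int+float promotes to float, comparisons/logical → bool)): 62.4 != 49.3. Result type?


Operand types: float != float
Rule: comparison yields bool
Result type: bool


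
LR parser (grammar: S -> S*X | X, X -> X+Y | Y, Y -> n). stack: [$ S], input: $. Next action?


start symbol S on stack, input exhausted
Action: accept


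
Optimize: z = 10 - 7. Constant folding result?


10 - 7 = 3 at compile time
Optimized: z = 3


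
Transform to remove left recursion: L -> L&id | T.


Left-recursive alternatives: L&id; non-recursive: T
Introduce L': L -> TL', L' -> &idL' | ε


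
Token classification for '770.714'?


Pattern: digits with a decimal point
Type: FLOAT_LITERAL


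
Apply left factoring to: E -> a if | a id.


Common prefix: 'a'
Factored: E -> a E', E' -> if | id


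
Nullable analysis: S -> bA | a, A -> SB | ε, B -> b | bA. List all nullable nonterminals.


A nonterminal is nullable iff some alternative derives ε (directly, or every symbol in it is nullable)
Nullable: {A}


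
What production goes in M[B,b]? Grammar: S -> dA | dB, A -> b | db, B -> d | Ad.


For [B, b]: 'b' ∈ FIRST(Ad)
Entry: B -> Ad


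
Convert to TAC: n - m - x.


Break into single-operator statements:
t1 = n - m
t2 = t1 - x


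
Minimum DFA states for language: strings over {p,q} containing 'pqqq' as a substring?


KMP-style automaton: 4 progress states + 1 absorbing accept = 5
Minimal DFA: 5 states


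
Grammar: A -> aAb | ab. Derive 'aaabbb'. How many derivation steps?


Derivation: A => aAb => aaAbb => aaabbb
Steps: 3


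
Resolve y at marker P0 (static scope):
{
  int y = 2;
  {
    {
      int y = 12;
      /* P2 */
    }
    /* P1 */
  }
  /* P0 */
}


y declared in the same block as P0
y = 2


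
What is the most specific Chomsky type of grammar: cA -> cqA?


LHS has context (more than one symbol) and |LHS| ≤ |RHS|
Classification: Type 1 (Context-Sensitive)


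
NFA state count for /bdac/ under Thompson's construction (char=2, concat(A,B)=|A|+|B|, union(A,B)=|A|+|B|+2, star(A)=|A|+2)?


Syntax tree has 4 char leaf(s), 0 union(s), 0 star(s)
chars contribute 4×2 = 8; each union adds +2; each star adds +2
Total: 8 + 0 + 0 = 8 states


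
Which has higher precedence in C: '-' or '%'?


'%' is multiplicative (level 10); '-' is additive (level 9)
Higher level binds tighter
'%' has higher precedence than '-'


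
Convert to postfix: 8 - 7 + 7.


Left to right (same or higher precedence on left)
Postfix: 8 7 - 7 +


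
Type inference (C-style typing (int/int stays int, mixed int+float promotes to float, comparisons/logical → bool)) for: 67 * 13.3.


Operand types: int * float
Rule: mixed int/float promotes to float; int/int stays int
Result type: float


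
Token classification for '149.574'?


Pattern: digits with a decimal point
Type: FLOAT_LITERAL


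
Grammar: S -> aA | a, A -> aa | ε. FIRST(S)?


Per alternative of S: FIRST(aA) = {a}; FIRST(a) = {a}
FIRST(S) = {a}


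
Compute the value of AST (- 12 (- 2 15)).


Evaluate inner: (- 2 15) = -13
Evaluate root: (- 12 -13) = 25
Result: 25


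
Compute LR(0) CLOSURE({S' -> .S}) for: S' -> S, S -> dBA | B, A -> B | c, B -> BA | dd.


Start: S' -> .S
For each item with dot before a nonterminal B, add B -> .γ for every B-production
Closure: [S' -> .S, S -> .dBA, S -> .B, B -> .BA, B -> .dd]


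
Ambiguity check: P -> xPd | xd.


balanced x^n…d^n: each string has a unique parse
Unambiguous


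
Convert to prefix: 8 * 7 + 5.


left-to-right (same/higher precedence on left): tree is (+ (* 8 7) 5)
Prefix: + * 8 7 5


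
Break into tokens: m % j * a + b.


Scan left to right, longest-match per lexeme
Tokens: ID(m), OP(%), ID(j), OP(*), ID(a), OP(+), ID(b)


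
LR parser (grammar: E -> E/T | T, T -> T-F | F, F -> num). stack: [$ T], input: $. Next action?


lookahead ∉ {-} so T won't extend; reduce E -> T
Action: reduce (E -> T)


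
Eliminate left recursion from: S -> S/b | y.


Left-recursive alternatives: S/b; non-recursive: y
Introduce S': S -> yS', S' -> /bS' | ε


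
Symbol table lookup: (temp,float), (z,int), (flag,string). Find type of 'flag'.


Lookup 'flag' → type string


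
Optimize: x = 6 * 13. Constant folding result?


6 * 13 = 78 at compile time
Optimized: x = 78


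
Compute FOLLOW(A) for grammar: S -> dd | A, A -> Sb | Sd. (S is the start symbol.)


$ ∈ FOLLOW(S). For each A -> αBβ: add FIRST(β)\{ε} to FOLLOW(B); if β nullable, add FOLLOW(A).
FOLLOW(A) = {$, b, d}


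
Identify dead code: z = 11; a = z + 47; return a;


z is read by a's definition; a is returned
No dead code


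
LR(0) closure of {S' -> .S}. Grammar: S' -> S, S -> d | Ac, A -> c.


Start: S' -> .S
For each item with dot before a nonterminal B, add B -> .γ for every B-production
Closure: [S' -> .S, S -> .d, S -> .Ac, A -> .c]


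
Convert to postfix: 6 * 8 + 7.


Left to right (same or higher precedence on left)
Postfix: 6 8 * 7 +


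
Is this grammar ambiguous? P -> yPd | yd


balanced y^n…d^n: each string has a unique parse
Unambiguous


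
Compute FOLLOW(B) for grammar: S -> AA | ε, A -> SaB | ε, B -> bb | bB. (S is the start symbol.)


$ ∈ FOLLOW(S). For each A -> αBβ: add FIRST(β)\{ε} to FOLLOW(B); if β nullable, add FOLLOW(A).
FOLLOW(B) = {$, a}


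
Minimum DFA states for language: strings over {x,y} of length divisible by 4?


Track length mod 4: states 0..3, accept at 0
Minimal DFA: 4 states


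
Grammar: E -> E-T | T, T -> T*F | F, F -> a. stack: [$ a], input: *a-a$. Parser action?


'a' on top is the handle for F -> a
Action: reduce (F -> a)


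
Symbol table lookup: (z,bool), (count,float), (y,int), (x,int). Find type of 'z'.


Lookup 'z' → type bool


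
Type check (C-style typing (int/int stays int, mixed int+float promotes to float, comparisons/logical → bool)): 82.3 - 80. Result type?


Operand types: float - int
Rule: mixed int/float promotes to float; int/int stays int
Result type: float


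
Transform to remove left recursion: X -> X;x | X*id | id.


Left-recursive alternatives: X;x, X*id; non-recursive: id
Introduce X': X -> idX', X' -> ;xX' | *idX' | ε


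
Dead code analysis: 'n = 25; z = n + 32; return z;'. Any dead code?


n is read by z's definition; z is returned
No dead code


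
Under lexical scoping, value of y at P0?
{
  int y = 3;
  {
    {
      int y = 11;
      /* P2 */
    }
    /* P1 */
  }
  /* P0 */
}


y declared in the same block as P0
y = 3


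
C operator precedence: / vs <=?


'/' is multiplicative (level 10); '<=' is relational (level 7)
Higher level binds tighter
'/' has higher precedence than '<='


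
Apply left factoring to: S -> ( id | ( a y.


Common prefix: '('
Factored: S -> ( S', S' -> id | a y


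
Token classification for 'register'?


Pattern: reserved word
Type: KEYWORD


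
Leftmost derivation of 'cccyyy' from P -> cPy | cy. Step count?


Derivation: P => cPy => ccPyy => cccyyy
Steps: 3


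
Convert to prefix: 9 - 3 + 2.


left-to-right (same/higher precedence on left): tree is (+ (- 9 3) 2)
Prefix: + - 9 3 2


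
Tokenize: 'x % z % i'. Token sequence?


Scan left to right, longest-match per lexeme
Tokens: ID(x), OP(%), ID(z), OP(%), ID(i)


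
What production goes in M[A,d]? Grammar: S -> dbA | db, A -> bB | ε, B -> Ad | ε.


For [A, d]: ε is nullable and 'd' ∈ FOLLOW(A)
Entry: A -> ε


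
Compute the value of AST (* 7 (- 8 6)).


Evaluate inner: (- 8 6) = 2
Evaluate root: (* 7 2) = 14
Result: 14


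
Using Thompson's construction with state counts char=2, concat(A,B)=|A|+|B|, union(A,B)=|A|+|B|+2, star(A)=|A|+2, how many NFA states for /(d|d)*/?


Syntax tree has 2 char leaf(s), 1 union(s), 1 star(s)
chars contribute 2×2 = 4; each union adds +2; each star adds +2
Total: 4 + 2 + 2 = 8 states


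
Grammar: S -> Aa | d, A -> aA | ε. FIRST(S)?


Per alternative of S: FIRST(Aa) = {a}; FIRST(d) = {d}
FIRST(S) = {a, d}


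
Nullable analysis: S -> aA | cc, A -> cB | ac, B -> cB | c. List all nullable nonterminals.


A nonterminal is nullable iff some alternative derives ε (directly, or every symbol in it is nullable)
Nullable: {}


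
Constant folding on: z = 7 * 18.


7 * 18 = 126 at compile time
Optimized: z = 126


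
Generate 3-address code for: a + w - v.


Break into single-operator statements:
t1 = a + w
t2 = t1 - v


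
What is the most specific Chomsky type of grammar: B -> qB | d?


Right-linear: every RHS is a terminal or a terminal followed by one nonterminal
Classification: Type 3 (Regular)


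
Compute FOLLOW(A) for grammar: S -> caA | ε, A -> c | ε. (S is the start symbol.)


$ ∈ FOLLOW(S). For each A -> αBβ: add FIRST(β)\{ε} to FOLLOW(B); if β nullable, add FOLLOW(A).
FOLLOW(A) = {$}


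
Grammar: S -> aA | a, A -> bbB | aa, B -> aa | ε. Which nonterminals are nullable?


A nonterminal is nullable iff some alternative derives ε (directly, or every symbol in it is nullable)
Nullable: {B}


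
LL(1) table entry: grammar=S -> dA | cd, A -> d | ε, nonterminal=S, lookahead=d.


For [S, d]: 'd' ∈ FIRST(dA)
Entry: S -> dA


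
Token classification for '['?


Pattern: delimiter/punctuation
Type: PUNCTUATION


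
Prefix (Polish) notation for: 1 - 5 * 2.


'*' binds tighter: tree is (- 1 (* 5 2))
Prefix: - 1 * 5 2


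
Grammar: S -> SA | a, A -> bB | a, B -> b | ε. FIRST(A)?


Per alternative of A: FIRST(bB) = {b}; FIRST(a) = {a}
FIRST(A) = {a, b}


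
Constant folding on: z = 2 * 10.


2 * 10 = 20 at compile time
Optimized: z = 20


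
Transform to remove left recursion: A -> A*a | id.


Left-recursive alternatives: A*a; non-recursive: id
Introduce A': A -> idA', A' -> *aA' | ε


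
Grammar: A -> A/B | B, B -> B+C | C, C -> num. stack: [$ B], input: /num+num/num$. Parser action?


lookahead ∉ {+} so B won't extend; reduce A -> B
Action: reduce (A -> B)


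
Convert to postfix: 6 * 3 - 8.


Left to right (same or higher precedence on left)
Postfix: 6 3 * 8 -


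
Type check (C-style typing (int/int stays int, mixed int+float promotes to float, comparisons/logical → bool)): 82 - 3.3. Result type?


Operand types: int - float
Rule: mixed int/float promotes to float; int/int stays int
Result type: float


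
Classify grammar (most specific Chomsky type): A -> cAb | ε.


Single nonterminal LHS, but c^n b^n is not regular
Classification: Type 2 (Context-Free)


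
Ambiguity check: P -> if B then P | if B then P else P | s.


dangling else: 'if B then if B then s else s' parses two ways
Ambiguous


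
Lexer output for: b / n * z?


Scan left to right, longest-match per lexeme
Tokens: ID(b), OP(/), ID(n), OP(*), ID(z)


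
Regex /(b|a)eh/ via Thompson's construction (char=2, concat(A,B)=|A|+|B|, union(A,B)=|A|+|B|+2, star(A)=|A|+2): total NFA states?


Syntax tree has 4 char leaf(s), 1 union(s), 0 star(s)
chars contribute 4×2 = 8; each union adds +2; each star adds +2
Total: 8 + 2 + 0 = 10 states
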